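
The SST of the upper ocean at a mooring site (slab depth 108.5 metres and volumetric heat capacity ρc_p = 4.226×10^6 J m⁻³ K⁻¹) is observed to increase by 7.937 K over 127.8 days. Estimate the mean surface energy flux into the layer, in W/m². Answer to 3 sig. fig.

Areal heat capacity C = ρc_p × D = 4.226×10^6 × 108.5 = 4.59×10^8 J/(m²·K).
Required heat per unit area: Q = C ΔT = 4.59×10^8 × 7.937 = 3.64×10^9 J/m².
Flux F = Q / Δt = 3.64×10^9 / 1.10×10^7 s = 330 W/m².

330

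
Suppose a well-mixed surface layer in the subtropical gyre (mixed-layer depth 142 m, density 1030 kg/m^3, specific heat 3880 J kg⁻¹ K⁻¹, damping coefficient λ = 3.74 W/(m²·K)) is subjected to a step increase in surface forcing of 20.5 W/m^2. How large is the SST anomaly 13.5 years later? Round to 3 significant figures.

5.15 K

Areal heat capacity C = ρ c_p D = 1030 × 3880 × 142 = 5.67×10^8 J m⁻² K⁻¹.
τ = C / λ = 5.67×10^8 / 3.74 = 1.52×10^8 s.
Equilibrium anomaly ΔT_eq = F / λ = 20.5 / 3.74 = 5.48 K.
t = 13.5 years = 4.26×10^8 s, so t/τ = 2.81.
ΔT(t) = ΔT_eq (1 − e^(−t/τ)) = 5.48 × (1 − e^−2.81) = 5.15 K.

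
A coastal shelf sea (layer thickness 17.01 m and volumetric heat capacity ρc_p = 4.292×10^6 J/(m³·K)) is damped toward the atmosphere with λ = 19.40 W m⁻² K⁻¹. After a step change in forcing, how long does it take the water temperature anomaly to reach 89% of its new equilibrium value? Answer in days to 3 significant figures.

Areal heat capacity C = ρc_p × D = 4.292×10^6 × 17.01 = 7.30×10^7 J/(m²·K).
τ = C / λ = 7.30×10^7 / 19.40 = 3.76×10^6 s.
Fraction reached: 1 − e^(−t/τ) = 0.89 ⇒ t = −τ ln(1 − 0.89) = τ × 2.21.
t = 8.31×10^6 s = 96.1 days.

96.1 days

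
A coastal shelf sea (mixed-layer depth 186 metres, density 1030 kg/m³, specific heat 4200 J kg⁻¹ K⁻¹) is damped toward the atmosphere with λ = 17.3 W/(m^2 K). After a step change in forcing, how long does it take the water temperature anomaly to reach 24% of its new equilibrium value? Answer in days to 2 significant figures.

Areal heat capacity C = ρ c_p D = 1030 × 4200 × 186 = 8.05×10^8 J/(m^2 K).
τ = C / λ = 8.05×10^8 / 17.3 = 4.65×10^7 s.
Fraction reached: 1 − e^(−t/τ) = 0.24 ⇒ t = −τ ln(1 − 0.24) = τ × 0.274.
t = 1.28×10^7 s = 148 days.

150 days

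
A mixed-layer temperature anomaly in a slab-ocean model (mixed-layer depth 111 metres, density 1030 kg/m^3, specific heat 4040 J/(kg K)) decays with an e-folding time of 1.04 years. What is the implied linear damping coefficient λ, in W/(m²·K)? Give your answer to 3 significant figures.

14.1

Areal heat capacity C = ρ c_p D = 1030 × 4040 × 111 = 4.62×10^8 J/(m²·K).
τ = 1.04 years = 3.28×10^7 s.
λ = C / τ = 4.62×10^8 / 3.28×10^7 = 14.1 W/(m²·K).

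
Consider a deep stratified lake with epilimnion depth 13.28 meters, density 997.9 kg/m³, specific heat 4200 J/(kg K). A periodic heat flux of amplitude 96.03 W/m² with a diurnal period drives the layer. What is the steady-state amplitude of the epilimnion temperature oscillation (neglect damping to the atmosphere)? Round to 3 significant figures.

Areal heat capacity C = ρ c_p D = 997.9 × 4200 × 13.28 = 5.57×10^7 J/(m²·K).
Angular frequency ω = 2π / T = 2π / 86400 s = 7.27×10^-5 s⁻¹.
Cω = 5.57×10^7 × 7.27×10^-5 = 4050 W/(m²·K).
Amplitude A = F₀ / (Cω) = 96.03 / 4050 = 0.0237 K.

0.0237 K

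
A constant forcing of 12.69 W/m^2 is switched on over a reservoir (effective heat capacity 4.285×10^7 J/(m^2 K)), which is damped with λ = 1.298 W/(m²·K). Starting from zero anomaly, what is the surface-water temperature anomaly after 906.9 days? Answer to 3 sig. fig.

8.87 K

Areal heat capacity C = 4.285×10^7 J/(m^2 K) (given).
τ = C / λ = 4.29×10^7 / 1.298 = 3.30×10^7 s.
Equilibrium anomaly ΔT_eq = F / λ = 12.69 / 1.298 = 9.78 K.
t = 906.9 days = 7.84×10^7 s, so t/τ = 2.37.
ΔT(t) = ΔT_eq (1 − e^(−t/τ)) = 9.78 × (1 − e^−2.37) = 8.87 K.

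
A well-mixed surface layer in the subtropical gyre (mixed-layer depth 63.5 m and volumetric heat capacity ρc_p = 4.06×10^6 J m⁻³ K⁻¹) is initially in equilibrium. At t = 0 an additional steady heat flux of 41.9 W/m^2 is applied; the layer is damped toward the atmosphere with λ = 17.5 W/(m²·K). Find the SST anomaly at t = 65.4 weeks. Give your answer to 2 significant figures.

2.2 K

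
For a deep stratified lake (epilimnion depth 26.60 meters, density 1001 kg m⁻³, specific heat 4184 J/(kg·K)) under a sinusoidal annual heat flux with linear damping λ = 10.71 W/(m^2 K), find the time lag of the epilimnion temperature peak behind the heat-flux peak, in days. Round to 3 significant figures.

65.1 days

Areal heat capacity C = ρ c_p D = 1001 × 4184 × 26.60 = 1.11×10^8 J m⁻² K⁻¹.
ω = 2π / 3.15×10^7 s = 1.99×10^-7 s⁻¹.
Phase lag φ = arctan(Cω/λ) = arctan(22.2/10.71) = 1.12 rad.
Time lag = φ / ω = 1.12 / 1.99×10^-7 = 5.63×10^6 s = 65.1 days.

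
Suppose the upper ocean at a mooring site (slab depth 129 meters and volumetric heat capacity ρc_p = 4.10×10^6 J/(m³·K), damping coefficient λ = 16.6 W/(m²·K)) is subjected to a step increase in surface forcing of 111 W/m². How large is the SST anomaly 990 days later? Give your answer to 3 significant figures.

Areal heat capacity C = ρc_p × D = 4.10×10^6 × 129 = 5.29×10^8 J m⁻² K⁻¹.
τ = C / λ = 5.29×10^8 / 16.6 = 3.19×10^7 s.
Equilibrium anomaly ΔT_eq = F / λ = 111 / 16.6 = 6.69 K.
t = 990 days = 8.55×10^7 s, so t/τ = 2.68.
ΔT(t) = ΔT_eq (1 − e^(−t/τ)) = 6.69 × (1 − e^−2.68) = 6.23 K.

6.23 K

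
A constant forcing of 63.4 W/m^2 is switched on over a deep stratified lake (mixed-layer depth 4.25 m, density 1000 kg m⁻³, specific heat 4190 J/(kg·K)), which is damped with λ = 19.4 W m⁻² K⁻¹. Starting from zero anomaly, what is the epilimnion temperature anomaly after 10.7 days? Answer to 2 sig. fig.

Areal heat capacity C = ρ c_p D = 1000 × 4190 × 4.25 = 1.78×10^7 J/(m^2 K).
τ = C / λ = 1.78×10^7 / 19.4 = 9.18×10^5 s.
Equilibrium anomaly ΔT_eq = F / λ = 63.4 / 19.4 = 3.27 K.
t = 10.7 days = 9.24×10^5 s, so t/τ = 1.01.
ΔT(t) = ΔT_eq (1 − e^(−t/τ)) = 3.27 × (1 − e^−1.01) = 2.07 K.

2.1 K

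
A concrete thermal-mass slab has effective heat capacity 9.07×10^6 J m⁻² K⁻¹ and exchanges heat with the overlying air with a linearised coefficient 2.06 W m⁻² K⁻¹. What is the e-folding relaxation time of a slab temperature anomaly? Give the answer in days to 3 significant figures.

51.0 days

Areal heat capacity C = 9.07×10^6 J m⁻² K⁻¹ (given).
Relaxation time τ = C / λ = 9.07×10^6 / 2.06 = 4.40×10^6 s.
In days: 4.40×10^6 s / (86400 s/day) = 51.0 days.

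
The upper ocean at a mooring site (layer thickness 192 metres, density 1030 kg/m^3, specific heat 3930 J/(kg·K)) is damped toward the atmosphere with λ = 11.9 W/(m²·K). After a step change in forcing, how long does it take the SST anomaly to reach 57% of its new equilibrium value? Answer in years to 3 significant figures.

1.75 years

Areal heat capacity C = ρ c_p D = 1030 × 3930 × 192 = 7.77×10^8 J/(m^2 K).
τ = C / λ = 7.77×10^8 / 11.9 = 6.53×10^7 s.
Fraction reached: 1 − e^(−t/τ) = 0.57 ⇒ t = −τ ln(1 − 0.57) = τ × 0.844.
t = 5.51×10^7 s = 1.75 years.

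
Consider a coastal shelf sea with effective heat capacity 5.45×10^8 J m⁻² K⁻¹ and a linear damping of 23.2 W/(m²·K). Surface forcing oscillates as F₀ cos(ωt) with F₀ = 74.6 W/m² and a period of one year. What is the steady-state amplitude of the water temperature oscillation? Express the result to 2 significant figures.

Areal heat capacity C = 5.45×10^8 J m⁻² K⁻¹ (given).
Angular frequency ω = 2π / T = 2π / 3.15×10^7 s = 1.99×10^-7 s⁻¹.
√((Cω)² + λ²) = √((109)² + 23.2²) = 111 W/(m²·K).
Amplitude A = F₀ / √((Cω)²+λ²) = 74.6 / 111 = 0.672 K.

0.67 K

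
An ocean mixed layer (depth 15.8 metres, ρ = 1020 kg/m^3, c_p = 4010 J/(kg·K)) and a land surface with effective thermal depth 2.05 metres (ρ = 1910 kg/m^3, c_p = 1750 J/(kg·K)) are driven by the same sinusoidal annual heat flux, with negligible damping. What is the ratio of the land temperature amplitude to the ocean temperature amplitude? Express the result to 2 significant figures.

C_ocean = 1020 × 4010 × 15.8 = 6.46×10^7 J/(m²·K).
C_land = 1910 × 1750 × 2.05 = 6.85×10^6 J/(m²·K).
Undamped amplitude ∝ 1/C, so A_land/A_ocean = C_ocean/C_land = 9.43.

9.4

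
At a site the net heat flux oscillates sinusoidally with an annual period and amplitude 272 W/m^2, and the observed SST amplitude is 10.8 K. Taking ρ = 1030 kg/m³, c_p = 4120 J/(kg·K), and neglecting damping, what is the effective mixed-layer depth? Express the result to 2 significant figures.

ω = 2π / 3.15×10^7 s = 1.99×10^-7 s⁻¹.
Required C = F₀ / (A ω) = 272 / (10.8 × 1.99×10^-7) = 1.26×10^8 J/(m²·K).
D = C / (ρ c_p) = 1.26×10^8 / (1030 × 4120) = 29.8 m.

30 m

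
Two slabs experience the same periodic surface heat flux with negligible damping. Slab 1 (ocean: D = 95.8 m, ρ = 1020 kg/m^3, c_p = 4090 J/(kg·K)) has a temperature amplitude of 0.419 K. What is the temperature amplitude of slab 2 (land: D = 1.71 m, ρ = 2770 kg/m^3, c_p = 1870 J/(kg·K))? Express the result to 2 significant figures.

C_ocean = 4.00×10^8 J/(m²·K); C_land = 8.86×10^6 J/(m²·K).
A ∝ 1/C ⇒ A_land = A_ocean × C_ocean/C_land = 0.419 × 45.1 = 18.9 K.

19 K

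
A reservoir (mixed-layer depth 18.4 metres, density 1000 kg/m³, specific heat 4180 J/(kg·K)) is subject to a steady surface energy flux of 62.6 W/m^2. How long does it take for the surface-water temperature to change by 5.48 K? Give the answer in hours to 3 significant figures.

1870 hours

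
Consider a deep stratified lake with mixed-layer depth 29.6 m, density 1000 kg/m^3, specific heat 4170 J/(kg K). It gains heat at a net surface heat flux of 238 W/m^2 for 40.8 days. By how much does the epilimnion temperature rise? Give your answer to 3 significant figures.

Areal heat capacity C = ρ c_p D = 1000 × 4170 × 29.6 = 1.23×10^8 J/(m²·K).
Net heat input Q = F Δt = 238 × (40.8 days × 86400 s/day) = 8.39×10^8 J/m².
ΔT = Q / C = 8.39×10^8 / 1.23×10^8 = 6.80 K.

6.80 K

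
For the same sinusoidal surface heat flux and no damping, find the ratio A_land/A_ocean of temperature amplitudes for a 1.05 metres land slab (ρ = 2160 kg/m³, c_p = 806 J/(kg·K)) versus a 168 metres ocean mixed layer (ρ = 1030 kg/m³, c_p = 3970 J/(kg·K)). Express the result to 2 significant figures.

C_ocean = 1030 × 3970 × 168 = 6.87×10^8 J/(m²·K).
C_land = 2160 × 806 × 1.05 = 1.83×10^6 J/(m²·K).
Undamped amplitude ∝ 1/C, so A_land/A_ocean = C_ocean/C_land = 376.

380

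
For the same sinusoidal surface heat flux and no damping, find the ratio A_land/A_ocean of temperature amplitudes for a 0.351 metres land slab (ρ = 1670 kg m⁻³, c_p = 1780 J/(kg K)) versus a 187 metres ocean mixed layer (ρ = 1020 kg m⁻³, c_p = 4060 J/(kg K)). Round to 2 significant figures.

C_ocean = 1020 × 4060 × 187 = 7.74×10^8 J/(m²·K).
C_land = 1670 × 1780 × 0.351 = 1.04×10^6 J/(m²·K).
Undamped amplitude ∝ 1/C, so A_land/A_ocean = C_ocean/C_land = 742.

740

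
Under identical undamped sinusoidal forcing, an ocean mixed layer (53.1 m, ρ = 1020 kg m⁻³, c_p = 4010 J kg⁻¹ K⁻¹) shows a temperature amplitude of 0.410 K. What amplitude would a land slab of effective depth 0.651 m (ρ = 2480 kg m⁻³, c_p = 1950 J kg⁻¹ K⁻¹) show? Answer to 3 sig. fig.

C_ocean = 2.17×10^8 J/(m²·K); C_land = 3.15×10^6 J/(m²·K).
A ∝ 1/C ⇒ A_land = A_ocean × C_ocean/C_land = 0.410 × 69.0 = 28.3 K.

28.3 K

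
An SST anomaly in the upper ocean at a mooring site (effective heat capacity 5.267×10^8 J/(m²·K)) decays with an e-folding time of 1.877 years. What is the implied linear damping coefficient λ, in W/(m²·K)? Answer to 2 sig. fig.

8.9

Areal heat capacity C = 5.267×10^8 J/(m²·K) (given).
τ = 1.877 years = 5.92×10^7 s.
λ = C / τ = 5.27×10^8 / 5.92×10^7 = 8.89 W/(m²·K).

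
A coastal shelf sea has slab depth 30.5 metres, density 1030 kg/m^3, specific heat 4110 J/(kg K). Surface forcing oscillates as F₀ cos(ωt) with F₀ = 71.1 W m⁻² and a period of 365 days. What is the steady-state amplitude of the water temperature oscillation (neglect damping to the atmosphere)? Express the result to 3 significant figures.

2.76 K

Areal heat capacity C = ρ c_p D = 1030 × 4110 × 30.5 = 1.29×10^8 J m⁻² K⁻¹.
Angular frequency ω = 2π / T = 2π / 3.15×10^7 s = 1.99×10^-7 s⁻¹.
Cω = 1.29×10^8 × 1.99×10^-7 = 25.7 W/(m²·K).
Amplitude A = F₀ / (Cω) = 71.1 / 25.7 = 2.76 K.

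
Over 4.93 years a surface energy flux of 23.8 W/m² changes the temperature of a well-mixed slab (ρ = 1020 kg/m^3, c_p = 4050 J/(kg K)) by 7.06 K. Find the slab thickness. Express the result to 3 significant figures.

127 m

Heat input Q = F Δt = 23.8 × 1.56×10^8 s = 3.70×10^9 J/m².
Required areal heat capacity C = Q / ΔT = 5.24×10^8 J/(m²·K).
Depth D = C / (ρ c_p) = 5.24×10^8 / (1020 × 4050) = 127 m.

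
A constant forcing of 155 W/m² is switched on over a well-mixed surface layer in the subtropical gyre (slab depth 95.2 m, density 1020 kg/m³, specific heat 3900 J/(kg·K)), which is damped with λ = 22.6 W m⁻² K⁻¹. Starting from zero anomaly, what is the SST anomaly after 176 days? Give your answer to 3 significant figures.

4.09 K

Areal heat capacity C = ρ c_p D = 1020 × 3900 × 95.2 = 3.79×10^8 J m⁻² K⁻¹.
τ = C / λ = 3.79×10^8 / 22.6 = 1.68×10^7 s.
Equilibrium anomaly ΔT_eq = F / λ = 155 / 22.6 = 6.86 K.
t = 176 days = 1.52×10^7 s, so t/τ = 0.907.
ΔT(t) = ΔT_eq (1 − e^(−t/τ)) = 6.86 × (1 − e^−0.907) = 4.09 K.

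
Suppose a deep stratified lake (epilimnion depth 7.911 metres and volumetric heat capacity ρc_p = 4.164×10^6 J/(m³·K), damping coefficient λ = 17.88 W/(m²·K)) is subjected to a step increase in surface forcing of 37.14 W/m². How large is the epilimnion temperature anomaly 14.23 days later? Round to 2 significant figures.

1.0 K

Areal heat capacity C = ρc_p × D = 4.164×10^6 × 7.911 = 3.29×10^7 J m⁻² K⁻¹.
τ = C / λ = 3.29×10^7 / 17.88 = 1.84×10^6 s.
Equilibrium anomaly ΔT_eq = F / λ = 37.14 / 17.88 = 2.08 K.
t = 14.23 days = 1.23×10^6 s, so t/τ = 0.667.
ΔT(t) = ΔT_eq (1 − e^(−t/τ)) = 2.08 × (1 − e^−0.667) = 1.01 K.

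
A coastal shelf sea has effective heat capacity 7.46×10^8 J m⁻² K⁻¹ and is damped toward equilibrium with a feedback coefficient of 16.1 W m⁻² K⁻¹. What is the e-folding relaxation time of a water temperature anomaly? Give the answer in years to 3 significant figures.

1.47 years

Areal heat capacity C = 7.46×10^8 J m⁻² K⁻¹ (given).
Relaxation time τ = C / λ = 7.46×10^8 / 16.1 = 4.63×10^7 s.
In years: 4.63×10^7 s / (3.156×10^7 s/year) = 1.47 years.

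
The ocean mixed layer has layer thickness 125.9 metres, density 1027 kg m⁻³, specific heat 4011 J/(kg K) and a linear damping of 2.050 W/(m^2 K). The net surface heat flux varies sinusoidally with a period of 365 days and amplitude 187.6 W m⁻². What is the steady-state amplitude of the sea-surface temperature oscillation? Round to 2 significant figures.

1.8 K

Areal heat capacity C = ρ c_p D = 1027 × 4011 × 125.9 = 5.19×10^8 J/(m²·K).
Angular frequency ω = 2π / T = 2π / 3.15×10^7 s = 1.99×10^-7 s⁻¹.
√((Cω)² + λ²) = √((103)² + 2.050²) = 103 W/(m²·K).
Amplitude A = F₀ / √((Cω)²+λ²) = 187.6 / 103 = 1.82 K.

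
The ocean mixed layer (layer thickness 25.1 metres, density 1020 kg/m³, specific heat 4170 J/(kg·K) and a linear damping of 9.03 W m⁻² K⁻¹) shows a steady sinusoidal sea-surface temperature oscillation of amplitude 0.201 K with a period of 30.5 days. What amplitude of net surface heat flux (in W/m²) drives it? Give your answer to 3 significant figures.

51.2

Areal heat capacity C = ρ c_p D = 1020 × 4170 × 25.1 = 1.07×10^8 J/(m²·K).
ω = 2π / 2.64×10^6 s = 2.38×10^-6 s⁻¹.
√((Cω)² + λ²) = √((255)² + 9.03²) = 255 W/(m²·K).
F₀ = A × √((Cω)²+λ²) = 0.201 × 255 = 51.2 W/m².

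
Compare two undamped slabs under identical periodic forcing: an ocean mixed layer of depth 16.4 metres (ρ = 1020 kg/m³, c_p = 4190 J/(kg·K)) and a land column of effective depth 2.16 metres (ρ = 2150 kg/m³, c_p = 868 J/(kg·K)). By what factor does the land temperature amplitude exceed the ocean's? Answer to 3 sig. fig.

17.4

C_ocean = 1020 × 4190 × 16.4 = 7.01×10^7 J/(m²·K).
C_land = 2150 × 868 × 2.16 = 4.03×10^6 J/(m²·K).
Undamped amplitude ∝ 1/C, so A_land/A_ocean = C_ocean/C_land = 17.4.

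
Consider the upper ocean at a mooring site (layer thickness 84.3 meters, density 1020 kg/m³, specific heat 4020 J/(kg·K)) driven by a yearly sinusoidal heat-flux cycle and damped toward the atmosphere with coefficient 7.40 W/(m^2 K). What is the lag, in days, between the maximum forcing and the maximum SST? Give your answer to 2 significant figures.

85 days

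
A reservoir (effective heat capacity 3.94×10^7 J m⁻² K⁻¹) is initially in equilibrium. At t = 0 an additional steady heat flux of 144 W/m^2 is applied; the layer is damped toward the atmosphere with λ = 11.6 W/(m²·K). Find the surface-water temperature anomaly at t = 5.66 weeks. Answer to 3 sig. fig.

7.88 K

Areal heat capacity C = 3.94×10^7 J m⁻² K⁻¹ (given).
τ = C / λ = 3.94×10^7 / 11.6 = 3.40×10^6 s.
Equilibrium anomaly ΔT_eq = F / λ = 144 / 11.6 = 12.4 K.
t = 5.66 weeks = 3.42×10^6 s, so t/τ = 1.01.
ΔT(t) = ΔT_eq (1 − e^(−t/τ)) = 12.4 × (1 − e^−1.01) = 7.88 K.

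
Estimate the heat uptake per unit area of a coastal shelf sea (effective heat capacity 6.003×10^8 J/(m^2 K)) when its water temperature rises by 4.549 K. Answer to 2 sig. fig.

Areal heat capacity C = 6.003×10^8 J/(m^2 K) (given).
ΔQ = C ΔT = 6.00×10^8 × 4.549 = 2.73×10^9 J/m².

2.7×10^9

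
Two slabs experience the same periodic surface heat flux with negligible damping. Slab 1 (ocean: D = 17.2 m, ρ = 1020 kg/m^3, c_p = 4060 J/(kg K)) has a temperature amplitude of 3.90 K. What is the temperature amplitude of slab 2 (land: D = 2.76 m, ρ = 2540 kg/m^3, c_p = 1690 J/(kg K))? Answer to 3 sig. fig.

23.4 K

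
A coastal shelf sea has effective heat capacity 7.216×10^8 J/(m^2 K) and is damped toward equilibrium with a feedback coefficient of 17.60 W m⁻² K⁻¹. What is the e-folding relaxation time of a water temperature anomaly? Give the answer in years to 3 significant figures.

Areal heat capacity C = 7.216×10^8 J/(m^2 K) (given).
Relaxation time τ = C / λ = 7.22×10^8 / 17.60 = 4.10×10^7 s.
In years: 4.10×10^7 s / (3.156×10^7 s/year) = 1.30 years.

1.30 years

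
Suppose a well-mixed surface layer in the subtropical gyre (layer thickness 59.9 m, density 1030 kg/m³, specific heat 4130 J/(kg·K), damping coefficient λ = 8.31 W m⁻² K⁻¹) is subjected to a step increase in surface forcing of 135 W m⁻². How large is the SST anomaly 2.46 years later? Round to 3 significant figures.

15.0 K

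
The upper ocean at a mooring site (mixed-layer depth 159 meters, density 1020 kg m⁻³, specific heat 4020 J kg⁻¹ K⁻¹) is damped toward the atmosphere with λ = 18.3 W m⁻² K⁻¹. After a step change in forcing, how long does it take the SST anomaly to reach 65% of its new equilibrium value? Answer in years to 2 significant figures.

Areal heat capacity C = ρ c_p D = 1020 × 4020 × 159 = 6.52×10^8 J/(m^2 K).
τ = C / λ = 6.52×10^8 / 18.3 = 3.56×10^7 s.
Fraction reached: 1 − e^(−t/τ) = 0.65 ⇒ t = −τ ln(1 − 0.65) = τ × 1.05.
t = 3.74×10^7 s = 1.19 years.

1.2 years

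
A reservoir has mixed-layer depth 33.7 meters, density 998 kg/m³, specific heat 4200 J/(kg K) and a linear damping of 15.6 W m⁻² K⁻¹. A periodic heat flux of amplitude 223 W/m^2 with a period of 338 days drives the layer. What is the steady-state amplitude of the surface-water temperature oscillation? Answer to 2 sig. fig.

Areal heat capacity C = ρ c_p D = 998 × 4200 × 33.7 = 1.41×10^8 J m⁻² K⁻¹.
Angular frequency ω = 2π / T = 2π / 2.92×10^7 s = 2.15×10^-7 s⁻¹.
√((Cω)² + λ²) = √((30.4)² + 15.6²) = 34.2 W/(m²·K).
Amplitude A = F₀ / √((Cω)²+λ²) = 223 / 34.2 = 6.53 K.

6.5 K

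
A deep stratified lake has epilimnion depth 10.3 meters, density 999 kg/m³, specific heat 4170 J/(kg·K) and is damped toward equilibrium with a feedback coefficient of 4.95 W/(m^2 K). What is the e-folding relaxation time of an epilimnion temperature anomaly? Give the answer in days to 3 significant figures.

Areal heat capacity C = ρ c_p D = 999 × 4170 × 10.3 = 4.29×10^7 J m⁻² K⁻¹.
Relaxation time τ = C / λ = 4.29×10^7 / 4.95 = 8.67×10^6 s.
In days: 8.67×10^6 s / (86400 s/day) = 100 days.

100 days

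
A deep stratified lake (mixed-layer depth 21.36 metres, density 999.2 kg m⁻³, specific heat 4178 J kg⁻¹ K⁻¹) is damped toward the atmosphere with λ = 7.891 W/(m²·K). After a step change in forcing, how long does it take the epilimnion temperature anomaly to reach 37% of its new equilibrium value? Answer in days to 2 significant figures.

60 days

Areal heat capacity C = ρ c_p D = 999.2 × 4178 × 21.36 = 8.92×10^7 J/(m²·K).
τ = C / λ = 8.92×10^7 / 7.891 = 1.13×10^7 s.
Fraction reached: 1 − e^(−t/τ) = 0.37 ⇒ t = −τ ln(1 − 0.37) = τ × 0.462.
t = 5.22×10^6 s = 60.4 days.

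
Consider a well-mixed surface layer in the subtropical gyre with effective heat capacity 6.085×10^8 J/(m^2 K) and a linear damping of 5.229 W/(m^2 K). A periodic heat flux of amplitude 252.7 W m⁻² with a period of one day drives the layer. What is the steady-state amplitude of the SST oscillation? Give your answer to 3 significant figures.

0.00571 K

Areal heat capacity C = 6.085×10^8 J/(m^2 K) (given).
Angular frequency ω = 2π / T = 2π / 86400 s = 7.27×10^-5 s⁻¹.
√((Cω)² + λ²) = √((44300)² + 5.229²) = 44300 W/(m²·K).
Amplitude A = F₀ / √((Cω)²+λ²) = 252.7 / 44300 = 0.00571 K.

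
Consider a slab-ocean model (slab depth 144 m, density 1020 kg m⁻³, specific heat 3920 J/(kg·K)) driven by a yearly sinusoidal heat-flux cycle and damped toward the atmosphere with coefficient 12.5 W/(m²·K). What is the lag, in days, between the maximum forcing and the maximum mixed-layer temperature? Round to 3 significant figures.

84.9 days

Areal heat capacity C = ρ c_p D = 1020 × 3920 × 144 = 5.76×10^8 J/(m²·K).
ω = 2π / 3.15×10^7 s = 1.99×10^-7 s⁻¹.
Phase lag φ = arctan(Cω/λ) = arctan(115/12.5) = 1.46 rad.
Time lag = φ / ω = 1.46 / 1.99×10^-7 = 7.34×10^6 s = 84.9 days.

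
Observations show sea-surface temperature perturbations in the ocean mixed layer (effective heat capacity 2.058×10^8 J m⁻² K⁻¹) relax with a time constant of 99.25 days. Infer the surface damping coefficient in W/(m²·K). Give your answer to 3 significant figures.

24.0

Areal heat capacity C = 2.058×10^8 J m⁻² K⁻¹ (given).
τ = 99.25 days = 8.58×10^6 s.
λ = C / τ = 2.06×10^8 / 8.58×10^6 = 24.0 W/(m²·K).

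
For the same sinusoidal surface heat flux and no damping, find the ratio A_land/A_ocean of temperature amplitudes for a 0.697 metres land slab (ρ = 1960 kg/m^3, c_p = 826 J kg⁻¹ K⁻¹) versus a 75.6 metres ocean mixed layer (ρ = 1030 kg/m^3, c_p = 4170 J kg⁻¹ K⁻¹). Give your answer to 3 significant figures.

288

C_ocean = 1030 × 4170 × 75.6 = 3.25×10^8 J/(m²·K).
C_land = 1960 × 826 × 0.697 = 1.13×10^6 J/(m²·K).
Undamped amplitude ∝ 1/C, so A_land/A_ocean = C_ocean/C_land = 288.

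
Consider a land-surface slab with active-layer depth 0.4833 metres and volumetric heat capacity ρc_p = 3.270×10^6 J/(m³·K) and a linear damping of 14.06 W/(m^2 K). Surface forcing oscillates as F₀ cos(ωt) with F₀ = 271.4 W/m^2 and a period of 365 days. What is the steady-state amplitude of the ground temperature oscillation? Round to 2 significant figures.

19 K

Areal heat capacity C = ρc_p × D = 3.270×10^6 × 0.4833 = 1.58×10^6 J/(m^2 K).
Angular frequency ω = 2π / T = 2π / 3.15×10^7 s = 1.99×10^-7 s⁻¹.
√((Cω)² + λ²) = √((0.315)² + 14.06²) = 14.1 W/(m²·K).
Amplitude A = F₀ / √((Cω)²+λ²) = 271.4 / 14.1 = 19.3 K.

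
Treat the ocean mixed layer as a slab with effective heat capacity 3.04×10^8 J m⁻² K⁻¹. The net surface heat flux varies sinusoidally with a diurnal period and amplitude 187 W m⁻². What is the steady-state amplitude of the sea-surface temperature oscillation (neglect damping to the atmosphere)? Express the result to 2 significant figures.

0.0085 K

Areal heat capacity C = 3.04×10^8 J m⁻² K⁻¹ (given).
Angular frequency ω = 2π / T = 2π / 86400 s = 7.27×10^-5 s⁻¹.
Cω = 3.04×10^8 × 7.27×10^-5 = 22100 W/(m²·K).
Amplitude A = F₀ / (Cω) = 187 / 22100 = 0.00846 K.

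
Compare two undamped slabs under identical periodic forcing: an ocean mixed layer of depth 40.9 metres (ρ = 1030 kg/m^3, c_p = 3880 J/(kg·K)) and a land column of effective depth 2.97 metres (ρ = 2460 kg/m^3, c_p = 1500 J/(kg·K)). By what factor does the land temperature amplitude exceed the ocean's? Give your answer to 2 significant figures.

15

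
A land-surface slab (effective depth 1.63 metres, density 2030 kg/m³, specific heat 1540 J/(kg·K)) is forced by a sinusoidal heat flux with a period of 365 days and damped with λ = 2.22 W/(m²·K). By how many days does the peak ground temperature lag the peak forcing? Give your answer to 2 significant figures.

25 days

Areal heat capacity C = ρ c_p D = 2030 × 1540 × 1.63 = 5.10×10^6 J/(m²·K).
ω = 2π / 3.15×10^7 s = 1.99×10^-7 s⁻¹.
Phase lag φ = arctan(Cω/λ) = arctan(1.02/2.22) = 0.429 rad.
Time lag = φ / ω = 0.429 / 1.99×10^-7 = 2.15×10^6 s = 24.9 days.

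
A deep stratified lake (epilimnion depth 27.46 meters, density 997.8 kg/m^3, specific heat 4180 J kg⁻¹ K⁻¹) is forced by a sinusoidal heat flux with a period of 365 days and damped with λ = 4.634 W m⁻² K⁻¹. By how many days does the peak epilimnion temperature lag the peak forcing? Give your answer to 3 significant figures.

Areal heat capacity C = ρ c_p D = 997.8 × 4180 × 27.46 = 1.15×10^8 J/(m²·K).
ω = 2π / 3.15×10^7 s = 1.99×10^-7 s⁻¹.
Phase lag φ = arctan(Cω/λ) = arctan(22.8/4.634) = 1.37 rad.
Time lag = φ / ω = 1.37 / 1.99×10^-7 = 6.88×10^6 s = 79.6 days.

79.6 days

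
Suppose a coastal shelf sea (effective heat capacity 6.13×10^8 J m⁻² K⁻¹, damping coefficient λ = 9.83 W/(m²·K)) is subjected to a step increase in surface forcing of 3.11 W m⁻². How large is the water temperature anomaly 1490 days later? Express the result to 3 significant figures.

0.276 K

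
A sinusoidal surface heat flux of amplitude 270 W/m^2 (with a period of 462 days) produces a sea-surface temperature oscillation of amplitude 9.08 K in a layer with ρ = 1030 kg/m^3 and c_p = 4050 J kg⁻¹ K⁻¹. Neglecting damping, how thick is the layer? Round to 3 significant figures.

45.3 m

ω = 2π / 3.99×10^7 s = 1.57×10^-7 s⁻¹.
Required C = F₀ / (A ω) = 270 / (9.08 × 1.57×10^-7) = 1.89×10^8 J/(m²·K).
D = C / (ρ c_p) = 1.89×10^8 / (1030 × 4050) = 45.3 m.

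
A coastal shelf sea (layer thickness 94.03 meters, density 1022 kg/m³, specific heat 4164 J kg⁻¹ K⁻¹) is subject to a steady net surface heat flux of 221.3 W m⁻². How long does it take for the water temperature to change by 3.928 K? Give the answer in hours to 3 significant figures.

1970 hours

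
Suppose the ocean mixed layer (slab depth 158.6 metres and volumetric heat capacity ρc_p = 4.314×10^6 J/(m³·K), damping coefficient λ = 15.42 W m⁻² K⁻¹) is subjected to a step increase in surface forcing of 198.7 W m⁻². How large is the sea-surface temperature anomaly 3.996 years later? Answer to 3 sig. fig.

12.1 K

Areal heat capacity C = ρc_p × D = 4.314×10^6 × 158.6 = 6.84×10^8 J m⁻² K⁻¹.
τ = C / λ = 6.84×10^8 / 15.42 = 4.44×10^7 s.
Equilibrium anomaly ΔT_eq = F / λ = 198.7 / 15.42 = 12.9 K.
t = 3.996 years = 1.26×10^8 s, so t/τ = 2.84.
ΔT(t) = ΔT_eq (1 − e^(−t/τ)) = 12.9 × (1 − e^−2.84) = 12.1 K.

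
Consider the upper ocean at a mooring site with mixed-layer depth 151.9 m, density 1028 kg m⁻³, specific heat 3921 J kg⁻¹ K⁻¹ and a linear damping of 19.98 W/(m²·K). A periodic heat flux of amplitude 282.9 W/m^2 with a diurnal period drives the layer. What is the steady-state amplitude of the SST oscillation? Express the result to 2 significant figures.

0.0064 K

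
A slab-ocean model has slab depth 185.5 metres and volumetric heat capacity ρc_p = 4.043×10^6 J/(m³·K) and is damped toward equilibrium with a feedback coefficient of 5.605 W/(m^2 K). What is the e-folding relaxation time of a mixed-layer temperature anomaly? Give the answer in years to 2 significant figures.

Areal heat capacity C = ρc_p × D = 4.043×10^6 × 185.5 = 7.50×10^8 J m⁻² K⁻¹.
Relaxation time τ = C / λ = 7.50×10^8 / 5.605 = 1.34×10^8 s.
In years: 1.34×10^8 s / (3.156×10^7 s/year) = 4.24 years.

4.2 years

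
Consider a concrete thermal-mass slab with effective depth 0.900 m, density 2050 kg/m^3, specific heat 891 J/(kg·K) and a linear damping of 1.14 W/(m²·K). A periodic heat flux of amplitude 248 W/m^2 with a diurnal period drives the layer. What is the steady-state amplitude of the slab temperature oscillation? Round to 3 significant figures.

2.07 K

Areal heat capacity C = ρ c_p D = 2050 × 891 × 0.900 = 1.64×10^6 J m⁻² K⁻¹.
Angular frequency ω = 2π / T = 2π / 86400 s = 7.27×10^-5 s⁻¹.
√((Cω)² + λ²) = √((120)² + 1.14²) = 120 W/(m²·K).
Amplitude A = F₀ / √((Cω)²+λ²) = 248 / 120 = 2.07 K.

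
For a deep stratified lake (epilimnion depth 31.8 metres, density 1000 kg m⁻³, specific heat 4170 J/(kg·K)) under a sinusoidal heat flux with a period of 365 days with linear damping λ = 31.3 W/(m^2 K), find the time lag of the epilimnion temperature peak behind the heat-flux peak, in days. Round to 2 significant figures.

41 days

Areal heat capacity C = ρ c_p D = 1000 × 4170 × 31.8 = 1.33×10^8 J m⁻² K⁻¹.
ω = 2π / 3.15×10^7 s = 1.99×10^-7 s⁻¹.
Phase lag φ = arctan(Cω/λ) = arctan(26.4/31.3) = 0.701 rad.
Time lag = φ / ω = 0.701 / 1.99×10^-7 = 3.52×10^6 s = 40.7 days.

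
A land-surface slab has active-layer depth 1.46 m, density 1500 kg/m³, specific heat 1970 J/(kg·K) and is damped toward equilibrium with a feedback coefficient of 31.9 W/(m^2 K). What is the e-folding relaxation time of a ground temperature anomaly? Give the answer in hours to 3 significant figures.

37.6 hours

Areal heat capacity C = ρ c_p D = 1500 × 1970 × 1.46 = 4.31×10^6 J m⁻² K⁻¹.
Relaxation time τ = C / λ = 4.31×10^6 / 31.9 = 1.35×10^5 s.
In hours: 1.35×10^5 s / (3600 s/hour) = 37.6 hours.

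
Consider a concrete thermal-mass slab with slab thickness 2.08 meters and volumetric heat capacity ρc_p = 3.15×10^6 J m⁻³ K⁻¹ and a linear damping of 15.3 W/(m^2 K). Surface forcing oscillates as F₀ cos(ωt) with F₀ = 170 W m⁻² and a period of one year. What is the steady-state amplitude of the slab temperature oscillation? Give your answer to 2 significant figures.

Areal heat capacity C = ρc_p × D = 3.15×10^6 × 2.08 = 6.55×10^6 J m⁻² K⁻¹.
Angular frequency ω = 2π / T = 2π / 3.15×10^7 s = 1.99×10^-7 s⁻¹.
√((Cω)² + λ²) = √((1.31)² + 15.3²) = 15.4 W/(m²·K).
Amplitude A = F₀ / √((Cω)²+λ²) = 170 / 15.4 = 11.1 K.

11 K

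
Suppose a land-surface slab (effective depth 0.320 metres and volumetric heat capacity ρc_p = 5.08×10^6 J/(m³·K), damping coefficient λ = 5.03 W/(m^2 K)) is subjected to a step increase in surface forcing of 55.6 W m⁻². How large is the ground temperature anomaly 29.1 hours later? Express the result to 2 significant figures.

3.1 K

Areal heat capacity C = ρc_p × D = 5.08×10^6 × 0.320 = 1.63×10^6 J/(m²·K).
τ = C / λ = 1.63×10^6 / 5.03 = 3.23×10^5 s.
Equilibrium anomaly ΔT_eq = F / λ = 55.6 / 5.03 = 11.1 K.
t = 29.1 hours = 1.05×10^5 s, so t/τ = 0.324.
ΔT(t) = ΔT_eq (1 − e^(−t/τ)) = 11.1 × (1 − e^−0.324) = 3.06 K.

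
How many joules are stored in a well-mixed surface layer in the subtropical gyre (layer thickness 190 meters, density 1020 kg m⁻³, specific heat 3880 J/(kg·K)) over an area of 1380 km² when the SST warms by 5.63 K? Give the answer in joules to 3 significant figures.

Areal heat capacity C = ρ c_p D = 1020 × 3880 × 190 = 7.52×10^8 J/(m²·K).
Heat per unit area: q = C ΔT = 7.52×10^8 × 5.63 = 4.23×10^9 J/m².
Total heat: Q = q × A = 4.23×10^9 × (1380 × 10⁶ m²) = 5.84×10^18 J.

5.84×10^18 J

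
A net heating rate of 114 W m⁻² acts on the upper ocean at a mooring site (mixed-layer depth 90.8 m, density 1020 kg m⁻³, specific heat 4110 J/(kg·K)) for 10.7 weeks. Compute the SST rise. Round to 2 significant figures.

Areal heat capacity C = ρ c_p D = 1020 × 4110 × 90.8 = 3.81×10^8 J/(m^2 K).
Net heat input Q = F Δt = 114 × (10.7 weeks × 6.048×10^5 s/week) = 7.38×10^8 J/m².
ΔT = Q / C = 7.38×10^8 / 3.81×10^8 = 1.94 K.

1.9 K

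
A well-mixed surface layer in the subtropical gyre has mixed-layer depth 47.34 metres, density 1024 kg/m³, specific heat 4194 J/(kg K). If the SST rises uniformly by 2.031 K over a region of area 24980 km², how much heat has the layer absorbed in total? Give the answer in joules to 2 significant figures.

1.0×10^19 J

Areal heat capacity C = ρ c_p D = 1024 × 4194 × 47.34 = 2.03×10^8 J/(m^2 K).
Heat per unit area: q = C ΔT = 2.03×10^8 × 2.031 = 4.13×10^8 J/m².
Total heat: Q = q × A = 4.13×10^8 × (24980 × 10⁶ m²) = 1.03×10^19 J.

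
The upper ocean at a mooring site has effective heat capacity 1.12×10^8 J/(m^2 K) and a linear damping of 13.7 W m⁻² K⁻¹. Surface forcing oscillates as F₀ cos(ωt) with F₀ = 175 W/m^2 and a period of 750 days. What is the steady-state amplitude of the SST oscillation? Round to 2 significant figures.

Areal heat capacity C = 1.12×10^8 J/(m^2 K) (given).
Angular frequency ω = 2π / T = 2π / 6.48×10^7 s = 9.70×10^-8 s⁻¹.
√((Cω)² + λ²) = √((10.9)² + 13.7²) = 17.5 W/(m²·K).
Amplitude A = F₀ / √((Cω)²+λ²) = 175 / 17.5 = 10.0 K.

10 K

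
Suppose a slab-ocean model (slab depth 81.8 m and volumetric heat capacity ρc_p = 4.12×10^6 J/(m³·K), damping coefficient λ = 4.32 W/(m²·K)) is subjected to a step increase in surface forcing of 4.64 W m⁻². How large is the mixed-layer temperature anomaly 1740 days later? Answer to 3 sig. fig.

Areal heat capacity C = ρc_p × D = 4.12×10^6 × 81.8 = 3.37×10^8 J/(m^2 K).
τ = C / λ = 3.37×10^8 / 4.32 = 7.80×10^7 s.
Equilibrium anomaly ΔT_eq = F / λ = 4.64 / 4.32 = 1.07 K.
t = 1740 days = 1.50×10^8 s, so t/τ = 1.93.
ΔT(t) = ΔT_eq (1 − e^(−t/τ)) = 1.07 × (1 − e^−1.93) = 0.918 K.

0.918 K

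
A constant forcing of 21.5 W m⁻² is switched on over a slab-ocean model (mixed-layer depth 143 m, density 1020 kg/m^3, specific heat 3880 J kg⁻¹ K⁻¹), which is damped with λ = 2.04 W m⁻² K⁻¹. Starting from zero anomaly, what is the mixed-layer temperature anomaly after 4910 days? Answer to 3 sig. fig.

8.26 K

Areal heat capacity C = ρ c_p D = 1020 × 3880 × 143 = 5.66×10^8 J/(m^2 K).
τ = C / λ = 5.66×10^8 / 2.04 = 2.77×10^8 s.
Equilibrium anomaly ΔT_eq = F / λ = 21.5 / 2.04 = 10.5 K.
t = 4910 days = 4.24×10^8 s, so t/τ = 1.53.
ΔT(t) = ΔT_eq (1 − e^(−t/τ)) = 10.5 × (1 − e^−1.53) = 8.26 K.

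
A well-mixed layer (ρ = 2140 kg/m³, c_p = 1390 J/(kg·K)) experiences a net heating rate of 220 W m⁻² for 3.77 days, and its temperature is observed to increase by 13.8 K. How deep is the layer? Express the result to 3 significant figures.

Heat input Q = F Δt = 220 × 3.26×10^5 s = 7.17×10^7 J/m².
Required areal heat capacity C = Q / ΔT = 5.19×10^6 J/(m²·K).
Depth D = C / (ρ c_p) = 5.19×10^6 / (2140 × 1390) = 1.75 m.

1.75 m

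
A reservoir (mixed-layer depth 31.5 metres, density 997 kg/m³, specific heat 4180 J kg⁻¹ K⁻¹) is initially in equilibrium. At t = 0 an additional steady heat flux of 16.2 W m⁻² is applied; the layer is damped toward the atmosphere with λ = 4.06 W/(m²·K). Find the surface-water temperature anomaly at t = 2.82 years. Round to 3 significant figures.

3.74 K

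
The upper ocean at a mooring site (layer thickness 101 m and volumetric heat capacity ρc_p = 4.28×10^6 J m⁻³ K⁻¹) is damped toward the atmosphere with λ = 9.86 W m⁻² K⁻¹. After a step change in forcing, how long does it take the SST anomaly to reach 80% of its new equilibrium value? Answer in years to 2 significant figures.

2.2 years

Areal heat capacity C = ρc_p × D = 4.28×10^6 × 101 = 4.32×10^8 J m⁻² K⁻¹.
τ = C / λ = 4.32×10^8 / 9.86 = 4.38×10^7 s.
Fraction reached: 1 − e^(−t/τ) = 0.80 ⇒ t = −τ ln(1 − 0.80) = τ × 1.61.
t = 7.06×10^7 s = 2.24 years.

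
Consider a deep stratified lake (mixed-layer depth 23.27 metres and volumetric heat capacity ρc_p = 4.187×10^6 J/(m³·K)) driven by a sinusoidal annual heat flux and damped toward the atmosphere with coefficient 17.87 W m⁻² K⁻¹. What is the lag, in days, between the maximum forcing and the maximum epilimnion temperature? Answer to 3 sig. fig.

48.0 days

Areal heat capacity C = ρc_p × D = 4.187×10^6 × 23.27 = 9.74×10^7 J/(m^2 K).
ω = 2π / 3.15×10^7 s = 1.99×10^-7 s⁻¹.
Phase lag φ = arctan(Cω/λ) = arctan(19.4/17.87) = 0.827 rad.
Time lag = φ / ω = 0.827 / 1.99×10^-7 = 4.15×10^6 s = 48.0 days.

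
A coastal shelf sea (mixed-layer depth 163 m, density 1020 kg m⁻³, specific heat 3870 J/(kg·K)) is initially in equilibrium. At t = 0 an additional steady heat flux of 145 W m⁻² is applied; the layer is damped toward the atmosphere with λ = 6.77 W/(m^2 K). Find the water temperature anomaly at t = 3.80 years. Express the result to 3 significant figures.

Areal heat capacity C = ρ c_p D = 1020 × 3870 × 163 = 6.43×10^8 J/(m²·K).
τ = C / λ = 6.43×10^8 / 6.77 = 9.50×10^7 s.
Equilibrium anomaly ΔT_eq = F / λ = 145 / 6.77 = 21.4 K.
t = 3.80 years = 1.20×10^8 s, so t/τ = 1.26.
ΔT(t) = ΔT_eq (1 − e^(−t/τ)) = 21.4 × (1 − e^−1.26) = 15.4 K.

15.4 K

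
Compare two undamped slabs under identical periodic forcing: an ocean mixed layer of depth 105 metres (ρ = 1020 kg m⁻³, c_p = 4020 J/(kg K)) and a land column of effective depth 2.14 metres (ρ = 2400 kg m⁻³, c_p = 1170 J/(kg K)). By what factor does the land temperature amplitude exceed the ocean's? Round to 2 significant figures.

C_ocean = 1020 × 4020 × 105 = 4.31×10^8 J/(m²·K).
C_land = 2400 × 1170 × 2.14 = 6.01×10^6 J/(m²·K).
Undamped amplitude ∝ 1/C, so A_land/A_ocean = C_ocean/C_land = 71.6.

72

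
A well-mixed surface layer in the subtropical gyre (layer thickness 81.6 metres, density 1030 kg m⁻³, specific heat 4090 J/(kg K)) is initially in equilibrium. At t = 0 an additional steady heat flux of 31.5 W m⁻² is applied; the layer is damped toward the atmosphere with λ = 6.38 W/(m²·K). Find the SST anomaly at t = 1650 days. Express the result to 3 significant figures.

Areal heat capacity C = ρ c_p D = 1030 × 4090 × 81.6 = 3.44×10^8 J/(m²·K).
τ = C / λ = 3.44×10^8 / 6.38 = 5.39×10^7 s.
Equilibrium anomaly ΔT_eq = F / λ = 31.5 / 6.38 = 4.94 K.
t = 1650 days = 1.43×10^8 s, so t/τ = 2.65.
ΔT(t) = ΔT_eq (1 − e^(−t/τ)) = 4.94 × (1 − e^−2.65) = 4.59 K.

4.59 K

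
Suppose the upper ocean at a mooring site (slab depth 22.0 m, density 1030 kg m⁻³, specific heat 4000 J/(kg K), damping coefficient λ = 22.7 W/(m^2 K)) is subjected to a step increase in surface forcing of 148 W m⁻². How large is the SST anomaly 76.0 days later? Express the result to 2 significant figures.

Areal heat capacity C = ρ c_p D = 1030 × 4000 × 22.0 = 9.06×10^7 J m⁻² K⁻¹.
τ = C / λ = 9.06×10^7 / 22.7 = 3.99×10^6 s.
Equilibrium anomaly ΔT_eq = F / λ = 148 / 22.7 = 6.52 K.
t = 76.0 days = 6.57×10^6 s, so t/τ = 1.64.
ΔT(t) = ΔT_eq (1 − e^(−t/τ)) = 6.52 × (1 − e^−1.64) = 5.26 K.

5.3 K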